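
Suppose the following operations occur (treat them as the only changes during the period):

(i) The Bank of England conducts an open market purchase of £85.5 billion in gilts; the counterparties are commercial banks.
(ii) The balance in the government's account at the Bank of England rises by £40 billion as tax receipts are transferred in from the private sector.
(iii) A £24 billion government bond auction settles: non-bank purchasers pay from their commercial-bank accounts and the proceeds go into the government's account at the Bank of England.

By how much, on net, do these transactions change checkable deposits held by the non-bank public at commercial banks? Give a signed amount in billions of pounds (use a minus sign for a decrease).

OMO purchase (from banks) £85.5 billion: the counterparty is a bank, so public deposits are unchanged → 0.
Government account inflow £40 billion: non-bank counterparties' bank balances fall → −£40B.
Government account inflow £24 billion: non-bank counterparties' bank balances fall → −£24B.
Net: 0 − 40 − 24 = -£64 billion.

-£64 billion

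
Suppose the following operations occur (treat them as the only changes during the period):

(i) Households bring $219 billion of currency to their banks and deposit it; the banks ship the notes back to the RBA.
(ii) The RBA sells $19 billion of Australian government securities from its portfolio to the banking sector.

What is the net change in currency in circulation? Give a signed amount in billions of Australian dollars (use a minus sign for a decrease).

-$219 billion

Currency deposit $219 billion: notes return to the central bank → −$219B.
OMO sale (to banks) $19 billion: no currency enters or leaves circulation → 0.
Net: −219 + 0 = -$219 billion.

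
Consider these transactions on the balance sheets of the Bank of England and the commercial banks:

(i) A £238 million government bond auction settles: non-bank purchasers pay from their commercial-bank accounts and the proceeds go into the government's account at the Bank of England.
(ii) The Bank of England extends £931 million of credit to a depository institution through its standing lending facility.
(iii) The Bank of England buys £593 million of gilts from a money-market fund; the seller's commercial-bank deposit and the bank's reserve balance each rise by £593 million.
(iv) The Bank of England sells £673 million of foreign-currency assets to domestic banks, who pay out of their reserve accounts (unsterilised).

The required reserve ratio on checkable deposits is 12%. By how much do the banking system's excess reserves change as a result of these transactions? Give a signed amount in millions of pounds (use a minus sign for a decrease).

+£570.4 million

Government account inflow £238 million: reserves −£238M, deposits −£238M.
Discount-window loan £931 million: reserves +£931M, deposits 0.
Asset purchase (from non-banks) £593 million: reserves +£593M, deposits +£593M.
FX sale £673 million: reserves −£673M, deposits 0.
Totals: Δreserves = +£613M, Δdeposits = +£355M.
Δrequired reserves = 12% × +£355M = +£42.6M.
Δexcess reserves = Δreserves − Δrequired = +£613M − (+£42.6M) = +£570.4 million.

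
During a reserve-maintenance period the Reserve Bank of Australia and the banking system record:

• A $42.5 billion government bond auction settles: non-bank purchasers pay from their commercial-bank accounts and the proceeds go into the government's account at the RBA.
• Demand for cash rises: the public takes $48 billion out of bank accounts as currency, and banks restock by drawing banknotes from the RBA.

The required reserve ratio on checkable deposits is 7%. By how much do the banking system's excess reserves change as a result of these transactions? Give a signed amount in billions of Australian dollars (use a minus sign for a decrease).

-$84.165 billion

Government account inflow $42.5 billion: reserves −$42.5B, deposits −$42.5B.
Currency withdrawal $48 billion: reserves −$48B, deposits −$48B.
Totals: Δreserves = −$90.5B, Δdeposits = −$90.5B.
Δrequired reserves = 7% × −$90.5B = −$6.335B.
Δexcess reserves = Δreserves − Δrequired = −$90.5B − (−$6.335B) = -$84.165 billion.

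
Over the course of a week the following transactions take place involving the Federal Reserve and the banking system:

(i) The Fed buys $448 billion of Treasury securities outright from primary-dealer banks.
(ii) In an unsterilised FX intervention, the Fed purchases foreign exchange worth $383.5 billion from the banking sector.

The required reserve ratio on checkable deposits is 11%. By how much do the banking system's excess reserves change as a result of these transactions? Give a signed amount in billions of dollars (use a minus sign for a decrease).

OMO purchase (from banks) $448 billion: reserves +$448B, deposits 0.
FX purchase $383.5 billion: reserves +$383.5B, deposits 0.
Totals: Δreserves = +$831.5B, Δdeposits = 0.
Δrequired reserves = 11% × 0 = 0.
Δexcess reserves = Δreserves − Δrequired = +$831.5B − (0) = +$831.5 billion.

+$831.5 billion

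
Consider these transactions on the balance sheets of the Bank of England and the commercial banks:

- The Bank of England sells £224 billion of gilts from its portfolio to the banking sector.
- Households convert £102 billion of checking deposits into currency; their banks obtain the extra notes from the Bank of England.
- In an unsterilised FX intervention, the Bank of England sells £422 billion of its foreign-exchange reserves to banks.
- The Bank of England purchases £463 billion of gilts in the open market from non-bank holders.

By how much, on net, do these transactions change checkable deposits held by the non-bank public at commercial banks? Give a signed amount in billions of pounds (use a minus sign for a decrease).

Bank of England balance sheet:
  Assets:      Securities +£239B, Foreign assets −£422B
  Liabilities: Bank reserves −£285B, Currency in circulation +£102B
Commercial banking system:
  Assets:      Reserves at CB −£285B, Securities +£224B, Foreign assets +£422B
  Liabilities: Checkable deposits +£361B
So the change in checkable deposits held by the non-bank public at commercial banks is +£361 billion.

+£361 billion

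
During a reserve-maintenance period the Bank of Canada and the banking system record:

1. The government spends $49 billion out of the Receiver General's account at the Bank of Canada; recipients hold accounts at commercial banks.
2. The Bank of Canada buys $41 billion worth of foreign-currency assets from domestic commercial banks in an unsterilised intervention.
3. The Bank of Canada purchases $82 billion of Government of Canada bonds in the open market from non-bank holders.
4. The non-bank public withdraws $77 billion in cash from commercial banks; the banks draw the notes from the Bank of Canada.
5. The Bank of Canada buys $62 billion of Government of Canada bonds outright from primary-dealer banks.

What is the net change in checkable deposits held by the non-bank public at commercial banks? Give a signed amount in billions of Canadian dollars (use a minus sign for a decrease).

Government spending $49 billion: non-bank counterparties' bank balances rise → +$49B.
FX purchase $41 billion: the counterparty is a bank, so public deposits are unchanged → 0.
Asset purchase (from non-banks) $82 billion: non-bank counterparties' bank balances rise → +$82B.
Currency withdrawal $77 billion: non-bank counterparties' bank balances fall → −$77B.
OMO purchase (from banks) $62 billion: the counterparty is a bank, so public deposits are unchanged → 0.
Net: 49 + 0 + 82 − 77 + 0 = +$54 billion.

+$54 billion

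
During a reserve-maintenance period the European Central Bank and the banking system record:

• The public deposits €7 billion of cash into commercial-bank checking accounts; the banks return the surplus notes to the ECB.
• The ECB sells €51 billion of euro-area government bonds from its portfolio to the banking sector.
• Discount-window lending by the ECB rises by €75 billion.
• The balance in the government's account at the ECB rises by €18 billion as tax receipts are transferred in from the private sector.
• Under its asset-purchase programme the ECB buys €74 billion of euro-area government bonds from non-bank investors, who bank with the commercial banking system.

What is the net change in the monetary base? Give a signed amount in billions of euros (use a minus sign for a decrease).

+€80 billion

Currency deposit €7 billion: just a shift between currency and reserves — both are base money → 0.
OMO sale (to banks) €51 billion: ECB balance sheet contracts → −€51B.
Discount-window loan €75 billion: ECB balance sheet expands → +€75B.
Government account inflow €18 billion: reserves shift to a non-base liability → −€18B.
Asset purchase (from non-banks) €74 billion: ECB balance sheet expands → +€74B.
Net: 0 − 51 + 75 − 18 + 74 = +€80 billion.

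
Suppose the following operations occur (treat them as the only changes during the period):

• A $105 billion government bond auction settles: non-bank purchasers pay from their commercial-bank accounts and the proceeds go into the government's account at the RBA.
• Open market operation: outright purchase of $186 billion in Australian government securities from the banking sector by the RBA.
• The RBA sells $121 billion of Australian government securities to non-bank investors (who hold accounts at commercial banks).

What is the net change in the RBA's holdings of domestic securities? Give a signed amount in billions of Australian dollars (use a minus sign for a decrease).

RBA balance sheet:
  Assets:      Securities +$65B
  Liabilities: Bank reserves −$40B, Government deposits +$105B
So the change in the RBA's holdings of domestic securities is +$65 billion.

+$65 billion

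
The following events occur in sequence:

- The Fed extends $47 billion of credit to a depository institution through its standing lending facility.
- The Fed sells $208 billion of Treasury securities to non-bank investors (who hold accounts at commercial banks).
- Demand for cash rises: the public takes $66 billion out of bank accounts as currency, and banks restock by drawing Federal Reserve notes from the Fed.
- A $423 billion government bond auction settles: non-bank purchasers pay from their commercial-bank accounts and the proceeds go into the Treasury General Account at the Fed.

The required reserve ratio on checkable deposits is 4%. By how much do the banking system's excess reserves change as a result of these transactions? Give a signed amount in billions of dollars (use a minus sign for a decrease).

-$622.12 billion

Discount-window loan $47 billion: reserves +$47B, deposits 0.
Asset sale (to non-banks) $208 billion: reserves −$208B, deposits −$208B.
Currency withdrawal $66 billion: reserves −$66B, deposits −$66B.
Government account inflow $423 billion: reserves −$423B, deposits −$423B.
Totals: Δreserves = −$650B, Δdeposits = −$697B.
Δrequired reserves = 4% × −$697B = −$27.88B.
Δexcess reserves = Δreserves − Δrequired = −$650B − (−$27.88B) = -$622.12 billion.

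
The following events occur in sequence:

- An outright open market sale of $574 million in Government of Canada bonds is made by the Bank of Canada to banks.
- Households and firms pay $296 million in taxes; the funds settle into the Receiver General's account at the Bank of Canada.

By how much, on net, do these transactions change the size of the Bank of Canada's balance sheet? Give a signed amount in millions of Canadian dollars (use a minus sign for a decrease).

Bank of Canada balance sheet:
  Assets:      Securities −$574M
  Liabilities: Bank reserves −$870M, Government deposits +$296M
Change in total Bank of Canada assets = -$574 million.

-$574 million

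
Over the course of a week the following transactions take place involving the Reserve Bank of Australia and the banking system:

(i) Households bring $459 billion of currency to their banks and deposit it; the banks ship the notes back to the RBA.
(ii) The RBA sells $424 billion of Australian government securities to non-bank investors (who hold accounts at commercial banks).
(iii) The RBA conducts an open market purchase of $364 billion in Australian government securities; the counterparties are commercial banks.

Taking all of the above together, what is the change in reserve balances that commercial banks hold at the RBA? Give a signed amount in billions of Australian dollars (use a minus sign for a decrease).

+$399 billion

Currency deposit $459 billion: returned notes are swapped for reserve credit → +$459B.
Asset sale (to non-banks) $424 billion: the non-bank buyers' banks settle from reserves → −$424B.
OMO purchase (from banks) $364 billion: the RBA pays by crediting reserve accounts → +$364B.
Net: 459 − 424 + 364 = +$399 billion.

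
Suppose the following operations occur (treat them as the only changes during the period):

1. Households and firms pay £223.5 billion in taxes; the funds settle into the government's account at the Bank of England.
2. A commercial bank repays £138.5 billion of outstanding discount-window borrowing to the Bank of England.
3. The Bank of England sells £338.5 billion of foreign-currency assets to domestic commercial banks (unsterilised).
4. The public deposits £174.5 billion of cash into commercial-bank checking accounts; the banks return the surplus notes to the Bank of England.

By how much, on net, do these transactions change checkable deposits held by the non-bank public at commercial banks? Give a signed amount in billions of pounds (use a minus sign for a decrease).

Government account inflow £223.5 billion: non-bank counterparties' bank balances fall → −£223.5B.
Discount-window repayment £138.5 billion: the counterparty is a bank, so public deposits are unchanged → 0.
FX sale £338.5 billion: the counterparty is a bank, so public deposits are unchanged → 0.
Currency deposit £174.5 billion: non-bank counterparties' bank balances rise → +£174.5B.
Net: −223.5 + 0 + 0 + 174.5 = -£49 billion.

-£49 billion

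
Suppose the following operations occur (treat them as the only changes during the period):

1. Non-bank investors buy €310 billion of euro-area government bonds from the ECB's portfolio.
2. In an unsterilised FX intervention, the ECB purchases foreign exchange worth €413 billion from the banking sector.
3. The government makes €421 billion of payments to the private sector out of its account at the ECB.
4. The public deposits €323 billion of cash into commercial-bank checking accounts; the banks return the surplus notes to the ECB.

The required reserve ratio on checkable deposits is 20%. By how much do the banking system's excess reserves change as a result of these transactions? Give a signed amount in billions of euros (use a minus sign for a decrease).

Asset sale (to non-banks) €310 billion: reserves −€310B, deposits −€310B.
FX purchase €413 billion: reserves +€413B, deposits 0.
Government spending €421 billion: reserves +€421B, deposits +€421B.
Currency deposit €323 billion: reserves +€323B, deposits +€323B.
Totals: Δreserves = +€847B, Δdeposits = +€434B.
Δrequired reserves = 20% × +€434B = +€86.8B.
Δexcess reserves = Δreserves − Δrequired = +€847B − (+€86.8B) = +€760.2 billion.

+€760.2 billion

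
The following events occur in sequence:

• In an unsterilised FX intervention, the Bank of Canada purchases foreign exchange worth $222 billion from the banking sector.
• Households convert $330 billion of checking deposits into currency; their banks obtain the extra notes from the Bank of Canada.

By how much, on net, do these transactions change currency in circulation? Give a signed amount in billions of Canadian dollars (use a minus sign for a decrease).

+$330 billion

FX purchase $222 billion: no currency enters or leaves circulation → 0.
Currency withdrawal $330 billion: notes leave the central bank → +$330B.
Net: 0 + 330 = +$330 billion.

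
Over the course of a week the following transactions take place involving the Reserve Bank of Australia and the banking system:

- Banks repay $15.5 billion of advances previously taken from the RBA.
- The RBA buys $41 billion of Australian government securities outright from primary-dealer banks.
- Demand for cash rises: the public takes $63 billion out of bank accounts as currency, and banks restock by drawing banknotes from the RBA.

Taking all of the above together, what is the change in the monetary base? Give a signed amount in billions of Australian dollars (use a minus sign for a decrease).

RBA balance sheet:
  Assets:      Securities +$41B, Loans to banks −$15.5B
  Liabilities: Bank reserves −$37.5B, Currency in circulation +$63B
Monetary base = currency + reserves: +$63B + (−$37.5B) = +$25.5 billion.

+$25.5 billion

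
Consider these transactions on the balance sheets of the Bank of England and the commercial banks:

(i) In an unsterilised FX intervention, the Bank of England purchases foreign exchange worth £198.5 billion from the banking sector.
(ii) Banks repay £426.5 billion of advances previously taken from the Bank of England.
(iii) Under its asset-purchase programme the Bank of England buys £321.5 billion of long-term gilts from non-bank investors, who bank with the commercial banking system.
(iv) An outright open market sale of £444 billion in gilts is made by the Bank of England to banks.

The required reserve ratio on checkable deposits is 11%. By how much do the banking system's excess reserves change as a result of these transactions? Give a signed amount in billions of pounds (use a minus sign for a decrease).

-£385.865 billion

FX purchase £198.5 billion: reserves +£198.5B, deposits 0.
Discount-window repayment £426.5 billion: reserves −£426.5B, deposits 0.
Asset purchase (from non-banks) £321.5 billion: reserves +£321.5B, deposits +£321.5B.
OMO sale (to banks) £444 billion: reserves −£444B, deposits 0.
Totals: Δreserves = −£350.5B, Δdeposits = +£321.5B.
Δrequired reserves = 11% × +£321.5B = +£35.365B.
Δexcess reserves = Δreserves − Δrequired = −£350.5B − (+£35.365B) = -£385.865 billion.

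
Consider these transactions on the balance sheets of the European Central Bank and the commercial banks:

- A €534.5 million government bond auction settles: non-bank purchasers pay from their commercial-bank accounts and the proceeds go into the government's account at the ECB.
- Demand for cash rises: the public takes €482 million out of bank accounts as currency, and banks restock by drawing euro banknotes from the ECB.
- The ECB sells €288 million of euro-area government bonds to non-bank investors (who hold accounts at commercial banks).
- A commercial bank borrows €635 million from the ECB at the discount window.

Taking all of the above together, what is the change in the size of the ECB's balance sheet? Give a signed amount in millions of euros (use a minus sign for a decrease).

Government account inflow €534.5 million: only the composition of liabilities changes → 0.
Currency withdrawal €482 million: only the composition of liabilities changes → 0.
Asset sale (to non-banks) €288 million: an ECB asset is shed → −€288M.
Discount-window loan €635 million: an ECB asset is acquired → +€635M.
Net: 0 + 0 − 288 + 635 = +€347 million.

+€347 million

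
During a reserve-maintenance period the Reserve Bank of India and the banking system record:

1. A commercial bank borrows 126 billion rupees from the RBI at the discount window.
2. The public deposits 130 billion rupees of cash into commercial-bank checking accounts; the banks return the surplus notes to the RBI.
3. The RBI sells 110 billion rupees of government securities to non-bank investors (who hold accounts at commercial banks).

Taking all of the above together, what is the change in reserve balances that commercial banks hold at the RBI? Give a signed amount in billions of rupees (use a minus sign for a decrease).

+146 billion

RBI balance sheet:
  Assets:      Securities −110B, Loans to banks +126B
  Liabilities: Bank reserves +146B, Currency in circulation −130B
So the change in reserve balances that commercial banks hold at the RBI is +146 billion.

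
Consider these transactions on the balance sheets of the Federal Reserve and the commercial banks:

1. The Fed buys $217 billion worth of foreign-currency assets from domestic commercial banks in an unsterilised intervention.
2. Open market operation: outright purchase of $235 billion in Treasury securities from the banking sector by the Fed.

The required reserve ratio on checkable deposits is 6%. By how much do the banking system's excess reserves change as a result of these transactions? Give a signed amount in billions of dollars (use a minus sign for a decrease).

FX purchase $217 billion: reserves +$217B, deposits 0.
OMO purchase (from banks) $235 billion: reserves +$235B, deposits 0.
Totals: Δreserves = +$452B, Δdeposits = 0.
Δrequired reserves = 6% × 0 = 0.
Δexcess reserves = Δreserves − Δrequired = +$452B − (0) = +$452 billion.

+$452 billion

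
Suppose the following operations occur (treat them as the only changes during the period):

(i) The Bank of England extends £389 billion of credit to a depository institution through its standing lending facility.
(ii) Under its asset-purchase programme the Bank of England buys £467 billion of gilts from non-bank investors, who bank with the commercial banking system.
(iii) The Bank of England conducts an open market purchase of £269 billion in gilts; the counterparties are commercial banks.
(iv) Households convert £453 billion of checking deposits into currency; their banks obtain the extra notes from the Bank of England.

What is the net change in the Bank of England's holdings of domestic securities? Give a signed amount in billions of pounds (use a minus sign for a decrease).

+£736 billion

Discount-window loan £389 billion: the Bank of England's securities portfolio is untouched → 0.
Asset purchase (from non-banks) £467 billion: securities added to the Bank of England's portfolio → +£467B.
OMO purchase (from banks) £269 billion: securities added to the Bank of England's portfolio → +£269B.
Currency withdrawal £453 billion: the Bank of England's securities portfolio is untouched → 0.
Net: 0 + 467 + 269 + 0 = +£736 billion.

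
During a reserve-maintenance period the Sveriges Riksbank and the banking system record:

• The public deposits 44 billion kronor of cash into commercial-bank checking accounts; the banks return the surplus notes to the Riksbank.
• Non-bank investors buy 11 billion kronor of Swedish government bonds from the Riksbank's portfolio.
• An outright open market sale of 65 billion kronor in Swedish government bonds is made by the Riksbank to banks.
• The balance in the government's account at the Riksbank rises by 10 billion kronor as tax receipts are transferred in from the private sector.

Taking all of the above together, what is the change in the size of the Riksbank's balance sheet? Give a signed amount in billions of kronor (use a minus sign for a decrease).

Currency deposit 44 billion kronor: only the composition of liabilities changes → 0.
Asset sale (to non-banks) 11 billion kronor: a Riksbank asset is shed → −11B.
OMO sale (to banks) 65 billion kronor: a Riksbank asset is shed → −65B.
Government account inflow 10 billion kronor: only the composition of liabilities changes → 0.
Net: 0 − 11 − 65 + 0 = -76 billion.

-76 billion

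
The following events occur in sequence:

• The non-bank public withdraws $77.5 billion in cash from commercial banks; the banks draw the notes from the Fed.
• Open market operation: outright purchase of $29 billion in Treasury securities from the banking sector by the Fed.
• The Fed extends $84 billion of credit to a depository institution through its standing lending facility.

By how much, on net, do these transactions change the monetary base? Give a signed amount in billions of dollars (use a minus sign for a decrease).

Currency withdrawal $77.5 billion: just a shift between currency and reserves — both are base money → 0.
OMO purchase (from banks) $29 billion: Fed balance sheet expands → +$29B.
Discount-window loan $84 billion: Fed balance sheet expands → +$84B.
Net: 0 + 29 + 84 = +$113 billion.

+$113 billion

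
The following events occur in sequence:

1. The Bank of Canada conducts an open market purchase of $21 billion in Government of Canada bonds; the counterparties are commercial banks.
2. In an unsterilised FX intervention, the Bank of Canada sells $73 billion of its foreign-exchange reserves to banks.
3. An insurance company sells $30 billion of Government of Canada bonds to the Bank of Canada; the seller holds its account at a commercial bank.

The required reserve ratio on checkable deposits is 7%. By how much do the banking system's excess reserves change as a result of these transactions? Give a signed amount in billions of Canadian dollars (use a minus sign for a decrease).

-$24.1 billion

OMO purchase (from banks) $21 billion: reserves +$21B, deposits 0.
FX sale $73 billion: reserves −$73B, deposits 0.
Asset purchase (from non-banks) $30 billion: reserves +$30B, deposits +$30B.
Totals: Δreserves = −$22B, Δdeposits = +$30B.
Δrequired reserves = 7% × +$30B = +$2.1B.
Δexcess reserves = Δreserves − Δrequired = −$22B − (+$2.1B) = -$24.1 billion.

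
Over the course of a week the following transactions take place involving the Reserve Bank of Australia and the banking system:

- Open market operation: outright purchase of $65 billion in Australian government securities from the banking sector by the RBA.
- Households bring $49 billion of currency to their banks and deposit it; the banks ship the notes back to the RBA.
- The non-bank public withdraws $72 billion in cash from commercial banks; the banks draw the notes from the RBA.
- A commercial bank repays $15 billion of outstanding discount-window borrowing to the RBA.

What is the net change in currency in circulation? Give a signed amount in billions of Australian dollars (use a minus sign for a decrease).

OMO purchase (from banks) $65 billion: no currency enters or leaves circulation → 0.
Currency deposit $49 billion: notes return to the central bank → −$49B.
Currency withdrawal $72 billion: notes leave the central bank → +$72B.
Discount-window repayment $15 billion: no currency enters or leaves circulation → 0.
Net: 0 − 49 + 72 + 0 = +$23 billion.

+$23 billion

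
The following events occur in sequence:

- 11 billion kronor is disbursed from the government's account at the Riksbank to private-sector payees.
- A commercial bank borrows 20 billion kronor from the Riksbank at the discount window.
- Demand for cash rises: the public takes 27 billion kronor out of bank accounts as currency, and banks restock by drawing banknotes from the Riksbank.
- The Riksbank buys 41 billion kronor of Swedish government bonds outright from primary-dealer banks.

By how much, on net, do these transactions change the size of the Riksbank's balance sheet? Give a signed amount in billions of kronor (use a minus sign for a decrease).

Government spending 11 billion kronor: only the composition of liabilities changes → 0.
Discount-window loan 20 billion kronor: a Riksbank asset is acquired → +20B.
Currency withdrawal 27 billion kronor: only the composition of liabilities changes → 0.
OMO purchase (from banks) 41 billion kronor: a Riksbank asset is acquired → +41B.
Net: 0 + 20 + 0 + 41 = +61 billion.

+61 billion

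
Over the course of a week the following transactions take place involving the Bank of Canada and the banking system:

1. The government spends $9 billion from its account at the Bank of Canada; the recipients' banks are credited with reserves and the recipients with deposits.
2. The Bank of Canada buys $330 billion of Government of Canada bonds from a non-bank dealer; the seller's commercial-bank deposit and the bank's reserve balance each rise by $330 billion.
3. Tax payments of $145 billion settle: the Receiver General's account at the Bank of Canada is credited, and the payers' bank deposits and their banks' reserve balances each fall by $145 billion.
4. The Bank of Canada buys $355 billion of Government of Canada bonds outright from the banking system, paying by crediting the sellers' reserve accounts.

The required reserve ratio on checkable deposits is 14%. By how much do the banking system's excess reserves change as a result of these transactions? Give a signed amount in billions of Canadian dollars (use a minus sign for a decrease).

Government spending $9 billion: reserves +$9B, deposits +$9B.
Asset purchase (from non-banks) $330 billion: reserves +$330B, deposits +$330B.
Government account inflow $145 billion: reserves −$145B, deposits −$145B.
OMO purchase (from banks) $355 billion: reserves +$355B, deposits 0.
Totals: Δreserves = +$549B, Δdeposits = +$194B.
Δrequired reserves = 14% × +$194B = +$27.16B.
Δexcess reserves = Δreserves − Δrequired = +$549B − (+$27.16B) = +$521.84 billion.

+$521.84 billion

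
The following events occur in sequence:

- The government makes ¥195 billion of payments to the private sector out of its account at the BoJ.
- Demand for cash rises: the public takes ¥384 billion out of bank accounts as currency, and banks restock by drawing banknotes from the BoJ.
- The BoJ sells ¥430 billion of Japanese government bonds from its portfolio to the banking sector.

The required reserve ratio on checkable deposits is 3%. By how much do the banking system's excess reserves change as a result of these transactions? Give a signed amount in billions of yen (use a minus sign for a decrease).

Government spending ¥195 billion: reserves +¥195B, deposits +¥195B.
Currency withdrawal ¥384 billion: reserves −¥384B, deposits −¥384B.
OMO sale (to banks) ¥430 billion: reserves −¥430B, deposits 0.
Totals: Δreserves = −¥619B, Δdeposits = −¥189B.
Δrequired reserves = 3% × −¥189B = −¥5.67B.
Δexcess reserves = Δreserves − Δrequired = −¥619B − (−¥5.67B) = -¥613.33 billion.

-¥613.33 billion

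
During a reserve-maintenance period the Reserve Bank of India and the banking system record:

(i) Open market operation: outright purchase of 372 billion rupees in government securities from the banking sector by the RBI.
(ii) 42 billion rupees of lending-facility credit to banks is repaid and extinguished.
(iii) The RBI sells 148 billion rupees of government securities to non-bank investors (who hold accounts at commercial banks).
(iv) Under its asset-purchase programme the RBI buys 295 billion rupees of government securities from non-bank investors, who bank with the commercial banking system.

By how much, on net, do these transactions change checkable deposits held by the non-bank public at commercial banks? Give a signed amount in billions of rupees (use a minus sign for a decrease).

+147 billion

RBI balance sheet:
  Assets:      Securities +519B, Loans to banks −42B
  Liabilities: Bank reserves +477B
Commercial banking system:
  Assets:      Reserves at CB +477B, Securities −372B
  Liabilities: Checkable deposits +147B, Borrowings from CB −42B
So the change in checkable deposits held by the non-bank public at commercial banks is +147 billion.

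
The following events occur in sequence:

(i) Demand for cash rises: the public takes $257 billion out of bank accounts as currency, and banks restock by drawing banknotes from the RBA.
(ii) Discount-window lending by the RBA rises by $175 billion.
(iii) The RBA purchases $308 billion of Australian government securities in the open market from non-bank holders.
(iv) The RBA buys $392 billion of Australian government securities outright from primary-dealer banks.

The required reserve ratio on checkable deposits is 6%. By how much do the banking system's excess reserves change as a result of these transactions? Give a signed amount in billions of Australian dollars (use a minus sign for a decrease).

+$614.94 billion

Currency withdrawal $257 billion: reserves −$257B, deposits −$257B.
Discount-window loan $175 billion: reserves +$175B, deposits 0.
Asset purchase (from non-banks) $308 billion: reserves +$308B, deposits +$308B.
OMO purchase (from banks) $392 billion: reserves +$392B, deposits 0.
Totals: Δreserves = +$618B, Δdeposits = +$51B.
Δrequired reserves = 6% × +$51B = +$3.06B.
Δexcess reserves = Δreserves − Δrequired = +$618B − (+$3.06B) = +$614.94 billion.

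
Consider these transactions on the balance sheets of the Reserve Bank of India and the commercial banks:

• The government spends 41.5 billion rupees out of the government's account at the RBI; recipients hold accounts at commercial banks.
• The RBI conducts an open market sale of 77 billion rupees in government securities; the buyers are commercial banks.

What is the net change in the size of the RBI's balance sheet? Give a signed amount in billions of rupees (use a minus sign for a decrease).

Government spending 41.5 billion rupees: only the composition of liabilities changes → 0.
OMO sale (to banks) 77 billion rupees: an RBI asset is shed → −77B.
Net: 0 − 77 = -77 billion.

-77 billion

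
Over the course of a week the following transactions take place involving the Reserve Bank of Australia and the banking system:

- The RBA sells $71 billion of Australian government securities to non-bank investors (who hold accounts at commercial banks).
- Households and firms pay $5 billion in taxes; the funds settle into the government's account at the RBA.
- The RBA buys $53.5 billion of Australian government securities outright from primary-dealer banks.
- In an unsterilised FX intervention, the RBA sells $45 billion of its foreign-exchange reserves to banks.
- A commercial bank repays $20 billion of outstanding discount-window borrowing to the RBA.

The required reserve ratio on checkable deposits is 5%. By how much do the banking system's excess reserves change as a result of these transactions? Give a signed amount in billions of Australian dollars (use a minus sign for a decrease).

-$83.7 billion

Asset sale (to non-banks) $71 billion: reserves −$71B, deposits −$71B.
Government account inflow $5 billion: reserves −$5B, deposits −$5B.
OMO purchase (from banks) $53.5 billion: reserves +$53.5B, deposits 0.
FX sale $45 billion: reserves −$45B, deposits 0.
Discount-window repayment $20 billion: reserves −$20B, deposits 0.
Totals: Δreserves = −$87.5B, Δdeposits = −$76B.
Δrequired reserves = 5% × −$76B = −$3.8B.
Δexcess reserves = Δreserves − Δrequired = −$87.5B − (−$3.8B) = -$83.7 billion.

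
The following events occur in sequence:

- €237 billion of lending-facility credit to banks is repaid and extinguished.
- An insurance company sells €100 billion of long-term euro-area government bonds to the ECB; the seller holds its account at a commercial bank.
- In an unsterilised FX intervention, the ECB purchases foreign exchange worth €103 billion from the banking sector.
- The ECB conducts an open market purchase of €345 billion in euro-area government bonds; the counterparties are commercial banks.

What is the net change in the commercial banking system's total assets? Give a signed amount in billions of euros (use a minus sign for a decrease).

-€137 billion

Discount-window repayment €237 billion: bank balance sheets shrink → −€237B.
Asset purchase (from non-banks) €100 billion: bank balance sheets expand → +€100B.
FX purchase €103 billion: just an asset swap on bank balance sheets → 0.
OMO purchase (from banks) €345 billion: just an asset swap on bank balance sheets → 0.
Net: −237 + 100 + 0 + 0 = -€137 billion.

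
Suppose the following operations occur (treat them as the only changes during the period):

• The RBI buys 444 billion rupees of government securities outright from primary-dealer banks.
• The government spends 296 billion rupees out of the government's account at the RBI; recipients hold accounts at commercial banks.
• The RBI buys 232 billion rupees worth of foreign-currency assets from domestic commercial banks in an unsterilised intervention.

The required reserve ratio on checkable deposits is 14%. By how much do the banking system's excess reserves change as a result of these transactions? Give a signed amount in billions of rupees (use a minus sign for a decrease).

+930.56 billion

OMO purchase (from banks) 444 billion rupees: reserves +444B, deposits 0.
Government spending 296 billion rupees: reserves +296B, deposits +296B.
FX purchase 232 billion rupees: reserves +232B, deposits 0.
Totals: Δreserves = +972B, Δdeposits = +296B.
Δrequired reserves = 14% × +296B = +41.44B.
Δexcess reserves = Δreserves − Δrequired = +972B − (+41.44B) = +930.56 billion.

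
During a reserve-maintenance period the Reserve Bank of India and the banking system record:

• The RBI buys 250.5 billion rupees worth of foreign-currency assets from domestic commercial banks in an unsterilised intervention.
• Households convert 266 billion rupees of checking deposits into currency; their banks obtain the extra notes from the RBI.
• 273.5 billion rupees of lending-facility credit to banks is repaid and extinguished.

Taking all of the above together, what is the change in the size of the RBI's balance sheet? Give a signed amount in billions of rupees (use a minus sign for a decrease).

-23 billion

FX purchase 250.5 billion rupees: an RBI asset is acquired → +250.5B.
Currency withdrawal 266 billion rupees: only the composition of liabilities changes → 0.
Discount-window repayment 273.5 billion rupees: an RBI asset is shed → −273.5B.
Net: 250.5 + 0 − 273.5 = -23 billion.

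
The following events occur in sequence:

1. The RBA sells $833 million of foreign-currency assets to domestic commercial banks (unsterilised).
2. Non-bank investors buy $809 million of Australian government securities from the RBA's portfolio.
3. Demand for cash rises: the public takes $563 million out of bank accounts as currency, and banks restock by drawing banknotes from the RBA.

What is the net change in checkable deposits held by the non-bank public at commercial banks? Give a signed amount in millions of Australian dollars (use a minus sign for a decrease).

-$1372 million

FX sale $833 million: the counterparty is a bank, so public deposits are unchanged → 0.
Asset sale (to non-banks) $809 million: non-bank counterparties' bank balances fall → −$809M.
Currency withdrawal $563 million: non-bank counterparties' bank balances fall → −$563M.
Net: 0 − 809 − 563 = -$1372 million.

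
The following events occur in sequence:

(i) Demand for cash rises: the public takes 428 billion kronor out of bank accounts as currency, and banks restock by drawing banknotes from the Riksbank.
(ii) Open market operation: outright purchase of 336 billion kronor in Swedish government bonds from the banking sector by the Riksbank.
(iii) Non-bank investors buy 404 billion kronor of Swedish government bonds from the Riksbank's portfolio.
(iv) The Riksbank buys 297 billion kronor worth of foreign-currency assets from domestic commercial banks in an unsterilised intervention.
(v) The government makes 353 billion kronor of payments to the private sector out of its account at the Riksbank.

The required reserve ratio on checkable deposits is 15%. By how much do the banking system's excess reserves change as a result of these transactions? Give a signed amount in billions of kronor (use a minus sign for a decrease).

Currency withdrawal 428 billion kronor: reserves −428B, deposits −428B.
OMO purchase (from banks) 336 billion kronor: reserves +336B, deposits 0.
Asset sale (to non-banks) 404 billion kronor: reserves −404B, deposits −404B.
FX purchase 297 billion kronor: reserves +297B, deposits 0.
Government spending 353 billion kronor: reserves +353B, deposits +353B.
Totals: Δreserves = +154B, Δdeposits = −479B.
Δrequired reserves = 15% × −479B = −71.85B.
Δexcess reserves = Δreserves − Δrequired = +154B − (−71.85B) = +225.85 billion.

+225.85 billion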